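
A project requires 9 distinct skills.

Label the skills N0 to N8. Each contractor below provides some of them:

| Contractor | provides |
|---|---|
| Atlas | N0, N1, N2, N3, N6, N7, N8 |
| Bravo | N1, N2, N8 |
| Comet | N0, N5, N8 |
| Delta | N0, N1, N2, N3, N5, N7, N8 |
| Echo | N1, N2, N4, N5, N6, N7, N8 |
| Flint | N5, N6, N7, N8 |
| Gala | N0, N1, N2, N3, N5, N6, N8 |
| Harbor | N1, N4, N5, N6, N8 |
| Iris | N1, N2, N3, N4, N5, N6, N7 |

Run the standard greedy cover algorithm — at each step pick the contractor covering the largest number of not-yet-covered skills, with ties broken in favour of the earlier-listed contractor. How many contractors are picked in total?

Greedy: pick Atlas (covers 7 new) → pick Echo (covers 2 new). Total picks: 2.

2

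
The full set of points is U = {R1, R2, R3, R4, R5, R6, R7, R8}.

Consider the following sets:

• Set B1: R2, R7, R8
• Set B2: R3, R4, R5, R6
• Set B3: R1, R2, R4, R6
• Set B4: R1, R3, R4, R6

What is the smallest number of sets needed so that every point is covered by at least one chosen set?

Take {B1, B2, B4}. Their union is {R1, R2, R3, R4, R5, R6, R7, R8}, which is all 8 points.
Only B2 contains R5, so B2 is forced; the remaining 4 points need at least 2 more sets (each remaining set adds at most 3) — so at least 3 sets are needed, and 3 is optimal.

3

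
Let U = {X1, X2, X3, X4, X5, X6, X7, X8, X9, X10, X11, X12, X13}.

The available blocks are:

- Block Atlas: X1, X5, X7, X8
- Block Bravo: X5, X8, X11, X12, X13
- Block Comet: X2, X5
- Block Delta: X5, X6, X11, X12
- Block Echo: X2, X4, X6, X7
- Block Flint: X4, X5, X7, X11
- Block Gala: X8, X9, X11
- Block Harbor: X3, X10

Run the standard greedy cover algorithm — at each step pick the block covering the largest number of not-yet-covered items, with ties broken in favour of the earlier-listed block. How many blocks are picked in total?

5

Greedy: pick Bravo (covers 5 new) → pick Echo (covers 4 new) → pick Harbor (covers 2 new) → pick Atlas (covers 1 new) → pick Gala (covers 1 new). Total picks: 5.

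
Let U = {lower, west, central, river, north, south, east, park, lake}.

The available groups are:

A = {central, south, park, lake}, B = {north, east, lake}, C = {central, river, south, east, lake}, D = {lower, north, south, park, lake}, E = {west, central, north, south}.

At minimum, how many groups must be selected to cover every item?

C, D, and E cover everything between them: the union {lower, west, central, river, north, south, east, park, lake} is all of U.
Only D contains lower, so D is forced; the remaining 4 items need at least 2 more groups (each remaining group adds at most 3) — so at least 3 groups are needed, and 3 is optimal.

3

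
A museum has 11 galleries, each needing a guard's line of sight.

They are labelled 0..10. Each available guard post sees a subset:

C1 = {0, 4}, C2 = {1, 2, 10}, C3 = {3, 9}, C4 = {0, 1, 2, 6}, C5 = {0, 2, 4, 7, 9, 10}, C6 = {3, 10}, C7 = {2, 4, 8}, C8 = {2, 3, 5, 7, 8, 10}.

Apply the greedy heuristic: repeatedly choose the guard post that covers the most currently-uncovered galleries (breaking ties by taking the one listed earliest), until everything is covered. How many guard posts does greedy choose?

Greedy: pick C5 (covers 6 new) → pick C8 (covers 3 new) → pick C4 (covers 2 new). Total picks: 3.

3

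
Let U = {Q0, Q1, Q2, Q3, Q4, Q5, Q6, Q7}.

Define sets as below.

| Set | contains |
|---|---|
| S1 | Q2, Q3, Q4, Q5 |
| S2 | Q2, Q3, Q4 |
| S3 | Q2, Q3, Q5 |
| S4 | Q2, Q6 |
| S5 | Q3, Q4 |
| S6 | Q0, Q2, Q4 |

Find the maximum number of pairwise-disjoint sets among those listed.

S4, S5 are pairwise disjoint (S4={Q2,Q6}; S5={Q3,Q4}).
Every remaining set overlaps one of these, and no 3 of the listed sets are pairwise disjoint, so 2 is the maximum.

2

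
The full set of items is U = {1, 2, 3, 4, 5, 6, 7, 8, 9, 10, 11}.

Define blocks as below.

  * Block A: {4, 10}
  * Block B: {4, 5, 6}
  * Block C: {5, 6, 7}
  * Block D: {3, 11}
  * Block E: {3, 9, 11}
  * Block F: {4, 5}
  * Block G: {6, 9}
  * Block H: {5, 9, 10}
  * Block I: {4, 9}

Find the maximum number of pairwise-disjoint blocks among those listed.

3

A, D, G are pairwise disjoint (A={4,10}; D={3,11}; G={6,9}).
Every remaining block overlaps one of these, and no 4 of the listed blocks are pairwise disjoint, so 3 is the maximum.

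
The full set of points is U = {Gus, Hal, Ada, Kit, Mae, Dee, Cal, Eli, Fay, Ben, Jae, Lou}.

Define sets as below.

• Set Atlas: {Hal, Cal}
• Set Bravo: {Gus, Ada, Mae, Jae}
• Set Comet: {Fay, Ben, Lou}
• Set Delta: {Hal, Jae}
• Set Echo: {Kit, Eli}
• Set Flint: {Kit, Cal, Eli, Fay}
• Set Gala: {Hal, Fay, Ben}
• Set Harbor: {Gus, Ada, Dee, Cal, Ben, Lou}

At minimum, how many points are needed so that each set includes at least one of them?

4

Take H = {Kit, Cal, Ben, Jae}. Each listed set contains at least one of these, so H is a hitting set of size 4.
The sets Atlas, Bravo, Comet, Echo are pairwise disjoint, so any hitting set needs a separate point for each — at least 4. Hence 4 is optimal.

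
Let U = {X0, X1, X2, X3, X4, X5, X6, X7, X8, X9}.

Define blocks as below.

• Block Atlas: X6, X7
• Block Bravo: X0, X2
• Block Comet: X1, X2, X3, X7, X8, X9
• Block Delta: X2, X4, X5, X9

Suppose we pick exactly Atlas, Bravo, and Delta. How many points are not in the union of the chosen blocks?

3

Union of Atlas, Bravo, Delta = {X0, X2, X4, X5, X6, X7, X9}.
Not covered: X1, X3, X8 — 3 points.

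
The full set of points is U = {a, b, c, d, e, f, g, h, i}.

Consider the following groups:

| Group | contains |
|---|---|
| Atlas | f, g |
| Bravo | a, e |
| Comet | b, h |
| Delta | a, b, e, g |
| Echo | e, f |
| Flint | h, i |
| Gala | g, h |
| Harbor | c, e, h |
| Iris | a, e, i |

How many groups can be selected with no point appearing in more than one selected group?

Atlas, Bravo, Flint are pairwise disjoint (Atlas={f,g}; Bravo={a,e}; Flint={h,i}).
Every remaining group overlaps one of these, and no 4 of the listed groups are pairwise disjoint, so 3 is the maximum.

3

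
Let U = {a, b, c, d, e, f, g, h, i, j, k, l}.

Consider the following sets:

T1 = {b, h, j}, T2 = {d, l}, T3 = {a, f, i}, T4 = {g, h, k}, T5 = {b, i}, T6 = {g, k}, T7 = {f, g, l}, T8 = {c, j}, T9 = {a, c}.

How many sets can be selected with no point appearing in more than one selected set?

T2, T4, T5, T9 are pairwise disjoint (T2={d,l}; T4={g,h,k}; T5={b,i}; T9={a,c}).
Every remaining set overlaps one of these, and no 5 of the listed sets are pairwise disjoint, so 4 is the maximum.

4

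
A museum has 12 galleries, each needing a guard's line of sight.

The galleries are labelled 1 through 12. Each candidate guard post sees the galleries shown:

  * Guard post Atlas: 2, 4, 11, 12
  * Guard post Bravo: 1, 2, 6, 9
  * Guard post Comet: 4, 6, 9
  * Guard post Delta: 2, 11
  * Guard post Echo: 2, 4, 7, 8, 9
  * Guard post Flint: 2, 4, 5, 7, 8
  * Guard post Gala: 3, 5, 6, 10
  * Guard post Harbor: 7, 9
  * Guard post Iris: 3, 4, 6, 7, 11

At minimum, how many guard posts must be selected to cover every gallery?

Atlas and Bravo and Echo and Gala together: Atlas ∪ Bravo ∪ Echo ∪ Gala = {1, 2, 3, 4, 5, 6, 7, 8, 9, 10, 11, 12} — every gallery is covered.
No 3 of the 9 guard posts cover everything (all 84 combinations miss at least one gallery), so 4 is optimal.

4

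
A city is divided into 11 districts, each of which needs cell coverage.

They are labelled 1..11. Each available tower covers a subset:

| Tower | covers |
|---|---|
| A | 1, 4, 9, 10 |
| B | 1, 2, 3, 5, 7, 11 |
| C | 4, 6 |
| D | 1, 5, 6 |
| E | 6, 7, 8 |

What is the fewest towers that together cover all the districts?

Take {A, B, E}. Their union is {1, 2, 3, 4, 5, 6, 7, 8, 9, 10, 11}, which is all 11 districts.
Only B contains 2, so B is forced; the remaining 5 districts need at least 2 more towers (each remaining tower adds at most 3) — so at least 3 towers are needed, and 3 is optimal.

3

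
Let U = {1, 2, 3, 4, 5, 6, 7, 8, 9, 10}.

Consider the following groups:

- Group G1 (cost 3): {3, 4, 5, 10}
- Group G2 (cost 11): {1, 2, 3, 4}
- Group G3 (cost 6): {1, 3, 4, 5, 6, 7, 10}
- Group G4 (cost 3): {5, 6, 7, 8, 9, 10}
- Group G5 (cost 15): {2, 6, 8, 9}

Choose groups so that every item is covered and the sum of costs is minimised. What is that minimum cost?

14

G2, G4 together cover every item (G2 ∪ G4 = {1, 2, 3, 4, 5, 6, 7, 8, 9, 10}); total cost 11 + 3 = 14.
The greedy pick G4, G1, G2 costs 17; no covering selection beats 14.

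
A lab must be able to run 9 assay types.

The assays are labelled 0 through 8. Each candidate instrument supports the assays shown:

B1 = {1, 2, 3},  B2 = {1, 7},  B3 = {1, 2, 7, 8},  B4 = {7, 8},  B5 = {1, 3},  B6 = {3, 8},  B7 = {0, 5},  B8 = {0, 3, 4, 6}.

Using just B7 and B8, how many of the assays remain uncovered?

Union of B7, B8 = {0, 3, 4, 5, 6}.
Not covered: 1, 2, 7, 8 — 4 assays.

4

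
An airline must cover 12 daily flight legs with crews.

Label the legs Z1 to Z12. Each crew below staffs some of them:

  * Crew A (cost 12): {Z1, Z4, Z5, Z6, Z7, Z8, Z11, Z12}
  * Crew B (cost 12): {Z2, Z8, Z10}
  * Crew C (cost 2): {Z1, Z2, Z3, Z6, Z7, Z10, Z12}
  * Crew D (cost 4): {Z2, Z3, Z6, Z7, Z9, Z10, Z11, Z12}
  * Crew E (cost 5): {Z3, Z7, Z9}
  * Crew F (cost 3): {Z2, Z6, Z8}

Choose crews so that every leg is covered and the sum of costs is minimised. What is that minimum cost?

16

A, D together cover every leg (A ∪ D = {Z1, Z2, Z3, Z4, Z5, Z6, Z7, Z8, Z9, Z10, Z11, Z12}); total cost 12 + 4 = 16.
The greedy pick C, D, F, A costs 21; no covering selection beats 16.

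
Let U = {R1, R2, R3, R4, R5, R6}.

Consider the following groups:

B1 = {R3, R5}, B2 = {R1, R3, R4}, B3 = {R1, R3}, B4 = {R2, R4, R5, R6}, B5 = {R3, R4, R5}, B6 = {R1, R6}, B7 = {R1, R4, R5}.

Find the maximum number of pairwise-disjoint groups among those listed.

2

B1, B6 are pairwise disjoint (B1={R3,R5}; B6={R1,R6}).
Every remaining group overlaps one of these, and no 3 of the listed groups are pairwise disjoint, so 2 is the maximum.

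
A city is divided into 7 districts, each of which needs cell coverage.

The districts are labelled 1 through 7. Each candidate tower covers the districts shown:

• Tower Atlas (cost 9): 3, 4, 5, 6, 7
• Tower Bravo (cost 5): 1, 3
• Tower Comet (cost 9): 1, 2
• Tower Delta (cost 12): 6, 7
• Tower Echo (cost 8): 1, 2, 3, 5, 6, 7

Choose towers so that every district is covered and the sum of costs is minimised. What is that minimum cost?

17

Atlas, Echo together cover every district (Atlas ∪ Echo = {1, 2, 3, 4, 5, 6, 7}); total cost 9 + 8 = 17.
No covering selection has total cost below 17.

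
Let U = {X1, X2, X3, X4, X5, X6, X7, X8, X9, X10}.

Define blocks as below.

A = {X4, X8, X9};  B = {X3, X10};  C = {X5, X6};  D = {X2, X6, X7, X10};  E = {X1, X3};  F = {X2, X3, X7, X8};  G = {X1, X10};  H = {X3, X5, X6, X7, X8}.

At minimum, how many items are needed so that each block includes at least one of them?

The 4 items {X1, X6, X8, X10} hit every block.
No choice of 3 items meets every block, so 4 is the minimum.

4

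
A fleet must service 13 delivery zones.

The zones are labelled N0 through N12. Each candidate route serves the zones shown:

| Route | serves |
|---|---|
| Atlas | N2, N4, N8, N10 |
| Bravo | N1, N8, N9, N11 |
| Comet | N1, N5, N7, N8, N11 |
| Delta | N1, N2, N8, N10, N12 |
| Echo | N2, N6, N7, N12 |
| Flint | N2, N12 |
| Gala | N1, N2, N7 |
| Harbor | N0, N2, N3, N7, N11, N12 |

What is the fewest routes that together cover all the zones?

5

Take {Atlas, Bravo, Comet, Echo, Harbor}. Their union is {N0, N1, N2, N3, N4, N5, N6, N7, N8, N9, N10, N11, N12}, which is all 13 zones.
No 4 of the 8 routes cover everything (all 70 combinations miss at least one zone), so 5 is optimal.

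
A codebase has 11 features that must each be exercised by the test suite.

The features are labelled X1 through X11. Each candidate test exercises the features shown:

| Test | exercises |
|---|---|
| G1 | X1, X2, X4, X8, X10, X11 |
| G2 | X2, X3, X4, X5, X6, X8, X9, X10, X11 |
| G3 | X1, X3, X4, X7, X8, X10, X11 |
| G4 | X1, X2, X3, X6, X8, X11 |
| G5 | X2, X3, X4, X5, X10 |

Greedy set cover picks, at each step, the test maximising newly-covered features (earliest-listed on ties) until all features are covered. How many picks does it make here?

2

Greedy: pick G2 (covers 9 new) → pick G3 (covers 2 new). Total picks: 2.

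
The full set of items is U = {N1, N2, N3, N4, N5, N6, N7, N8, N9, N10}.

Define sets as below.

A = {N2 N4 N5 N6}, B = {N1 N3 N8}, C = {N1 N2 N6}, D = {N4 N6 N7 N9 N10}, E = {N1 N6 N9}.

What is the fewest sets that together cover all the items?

3

A and B and D together: A ∪ B ∪ D = {N1, N2, N3, N4, N5, N6, N7, N8, N9, N10} — every item is covered.
Only B contains N3, so B is forced; the remaining 7 items need at least 2 more sets (each remaining set adds at most 5) — so at least 3 sets are needed, and 3 is optimal.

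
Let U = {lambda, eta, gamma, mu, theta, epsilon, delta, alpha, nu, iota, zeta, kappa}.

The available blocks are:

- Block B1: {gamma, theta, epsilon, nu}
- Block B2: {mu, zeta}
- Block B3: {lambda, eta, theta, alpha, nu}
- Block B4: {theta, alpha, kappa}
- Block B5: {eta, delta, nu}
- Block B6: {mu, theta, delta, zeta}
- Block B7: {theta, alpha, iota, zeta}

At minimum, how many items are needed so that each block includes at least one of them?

H = {theta, delta, zeta} meets every block (each contains at least one member of H), and |H| = 3.
The blocks B2, B4, B5 are pairwise disjoint, so any hitting set needs a separate item for each — at least 3. Hence 3 is optimal.

3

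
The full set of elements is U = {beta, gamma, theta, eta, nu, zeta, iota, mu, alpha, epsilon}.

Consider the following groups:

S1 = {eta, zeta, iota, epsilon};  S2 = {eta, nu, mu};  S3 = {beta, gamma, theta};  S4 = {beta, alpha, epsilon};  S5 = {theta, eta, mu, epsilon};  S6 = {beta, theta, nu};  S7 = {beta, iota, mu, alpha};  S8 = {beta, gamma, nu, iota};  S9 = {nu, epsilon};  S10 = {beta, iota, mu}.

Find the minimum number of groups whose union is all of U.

4

Take {S1, S3, S7, S9}. Their union is {beta, gamma, theta, eta, nu, zeta, iota, mu, alpha, epsilon}, which is all 10 elements.
No 3 of the 10 groups cover everything (all 120 combinations miss at least one element), so 4 is optimal.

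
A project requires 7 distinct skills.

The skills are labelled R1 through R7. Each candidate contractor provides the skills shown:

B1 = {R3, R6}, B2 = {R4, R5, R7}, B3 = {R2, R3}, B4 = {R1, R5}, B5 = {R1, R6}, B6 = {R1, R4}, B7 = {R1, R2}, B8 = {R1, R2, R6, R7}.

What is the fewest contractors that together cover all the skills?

3

Take {B1, B2, B8}. Their union is {R1, R2, R3, R4, R5, R6, R7}, which is all 7 skills.
No 2 of the 8 contractors cover everything (all 28 combinations miss at least one skill), so 3 is optimal.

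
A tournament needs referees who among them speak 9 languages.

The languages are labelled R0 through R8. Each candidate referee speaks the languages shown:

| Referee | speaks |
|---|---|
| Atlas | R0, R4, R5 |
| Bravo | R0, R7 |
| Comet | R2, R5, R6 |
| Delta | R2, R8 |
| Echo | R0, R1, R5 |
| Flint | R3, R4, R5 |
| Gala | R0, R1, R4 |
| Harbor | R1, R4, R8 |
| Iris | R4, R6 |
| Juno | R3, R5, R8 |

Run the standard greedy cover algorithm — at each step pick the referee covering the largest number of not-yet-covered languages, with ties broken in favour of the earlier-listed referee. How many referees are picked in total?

Greedy: pick Atlas (covers 3 new) → pick Comet (covers 2 new) → pick Harbor (covers 2 new) → pick Bravo (covers 1 new) → pick Flint (covers 1 new). Total picks: 5.
(The true minimum cover uses only 4 referees, so greedy is not optimal here.)

5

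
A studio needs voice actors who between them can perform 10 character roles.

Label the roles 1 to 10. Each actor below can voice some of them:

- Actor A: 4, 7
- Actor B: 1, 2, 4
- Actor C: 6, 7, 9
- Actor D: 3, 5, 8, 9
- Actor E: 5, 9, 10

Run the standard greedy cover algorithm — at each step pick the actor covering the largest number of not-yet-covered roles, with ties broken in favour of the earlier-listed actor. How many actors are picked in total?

4

Greedy: pick D (covers 4 new) → pick B (covers 3 new) → pick C (covers 2 new) → pick E (covers 1 new). Total picks: 4.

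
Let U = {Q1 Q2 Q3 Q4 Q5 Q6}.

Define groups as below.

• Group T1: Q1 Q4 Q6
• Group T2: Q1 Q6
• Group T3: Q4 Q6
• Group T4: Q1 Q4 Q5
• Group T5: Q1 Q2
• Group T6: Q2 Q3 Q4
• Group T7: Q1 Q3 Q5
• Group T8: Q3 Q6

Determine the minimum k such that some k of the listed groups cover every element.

T2, T6, and T7 cover everything between them: the union {Q1, Q2, Q3, Q4, Q5, Q6} is all of U.
No 2 of the 8 groups cover everything (all 28 combinations miss at least one element), so 3 is optimal.

3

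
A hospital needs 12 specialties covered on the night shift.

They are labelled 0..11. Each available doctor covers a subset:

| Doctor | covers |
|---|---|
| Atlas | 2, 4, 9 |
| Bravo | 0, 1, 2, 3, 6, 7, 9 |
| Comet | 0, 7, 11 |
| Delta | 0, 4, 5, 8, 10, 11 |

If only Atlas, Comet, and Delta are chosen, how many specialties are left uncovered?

3

Union of Atlas, Comet, Delta = {0, 2, 4, 5, 7, 8, 9, 10, 11}.
Not covered: 1, 3, 6 — 3 specialties.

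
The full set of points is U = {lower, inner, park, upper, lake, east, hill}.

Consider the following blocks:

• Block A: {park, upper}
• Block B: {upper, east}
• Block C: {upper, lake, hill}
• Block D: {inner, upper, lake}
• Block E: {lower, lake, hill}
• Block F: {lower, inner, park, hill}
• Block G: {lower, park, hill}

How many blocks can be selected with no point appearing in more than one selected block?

A, E are pairwise disjoint (A={park,upper}; E={lower,lake,hill}).
Every remaining block overlaps one of these, and no 3 of the listed blocks are pairwise disjoint, so 2 is the maximum.

2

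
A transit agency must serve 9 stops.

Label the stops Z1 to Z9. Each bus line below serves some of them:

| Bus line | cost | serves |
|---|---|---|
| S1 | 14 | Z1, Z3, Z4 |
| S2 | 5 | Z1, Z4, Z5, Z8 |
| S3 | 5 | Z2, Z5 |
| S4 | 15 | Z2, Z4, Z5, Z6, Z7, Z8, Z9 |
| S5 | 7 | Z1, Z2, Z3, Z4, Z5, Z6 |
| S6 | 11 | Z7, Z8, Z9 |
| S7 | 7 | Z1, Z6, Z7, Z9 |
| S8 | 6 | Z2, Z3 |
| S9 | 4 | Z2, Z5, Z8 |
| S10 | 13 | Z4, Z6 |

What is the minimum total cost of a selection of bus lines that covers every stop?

18

S2, S7, S8 together cover every stop (S2 ∪ S7 ∪ S8 = {Z1, Z2, Z3, Z4, Z5, Z6, Z7, Z8, Z9}); total cost 5 + 7 + 6 = 18.
No covering selection has total cost below 18.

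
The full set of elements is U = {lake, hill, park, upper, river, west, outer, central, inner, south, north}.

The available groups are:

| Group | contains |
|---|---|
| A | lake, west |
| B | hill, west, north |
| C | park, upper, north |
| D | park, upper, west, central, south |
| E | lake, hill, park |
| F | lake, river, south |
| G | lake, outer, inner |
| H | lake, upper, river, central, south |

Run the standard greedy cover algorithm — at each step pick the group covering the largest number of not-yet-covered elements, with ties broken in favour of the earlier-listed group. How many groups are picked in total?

Greedy: pick D (covers 5 new) → pick G (covers 3 new) → pick B (covers 2 new) → pick F (covers 1 new). Total picks: 4.

4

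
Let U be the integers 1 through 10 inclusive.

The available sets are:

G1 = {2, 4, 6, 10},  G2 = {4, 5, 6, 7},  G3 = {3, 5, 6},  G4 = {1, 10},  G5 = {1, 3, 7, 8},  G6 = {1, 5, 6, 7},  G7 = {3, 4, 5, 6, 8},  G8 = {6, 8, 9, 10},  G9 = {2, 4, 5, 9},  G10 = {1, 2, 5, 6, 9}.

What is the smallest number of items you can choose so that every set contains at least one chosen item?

Take H = {1, 4, 6}. Each listed set contains at least one of these, so H is a hitting set of size 3.
No choice of 2 items meets every set, so 3 is the minimum.

3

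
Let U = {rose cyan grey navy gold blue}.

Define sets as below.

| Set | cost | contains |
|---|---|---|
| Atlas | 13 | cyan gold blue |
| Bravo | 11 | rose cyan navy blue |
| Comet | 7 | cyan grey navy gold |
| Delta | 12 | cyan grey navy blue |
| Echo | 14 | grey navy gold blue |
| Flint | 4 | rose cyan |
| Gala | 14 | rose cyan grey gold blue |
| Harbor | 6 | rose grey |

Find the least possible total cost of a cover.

18

Echo, Flint together cover every point (Echo ∪ Flint = {rose, cyan, grey, navy, gold, blue}); total cost 14 + 4 = 18.
The greedy pick Comet, Flint, Bravo costs 22; no covering selection beats 18.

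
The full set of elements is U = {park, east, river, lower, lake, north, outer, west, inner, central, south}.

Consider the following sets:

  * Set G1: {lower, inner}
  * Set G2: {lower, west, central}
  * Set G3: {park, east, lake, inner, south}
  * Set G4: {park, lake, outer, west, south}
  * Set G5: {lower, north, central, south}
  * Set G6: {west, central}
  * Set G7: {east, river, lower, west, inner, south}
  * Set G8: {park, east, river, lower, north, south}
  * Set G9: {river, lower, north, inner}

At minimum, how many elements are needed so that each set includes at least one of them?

Take H = {lower, lake, central}. Each listed set contains at least one of these, so H is a hitting set of size 3.
No choice of 2 elements meets every set, so 3 is the minimum.

3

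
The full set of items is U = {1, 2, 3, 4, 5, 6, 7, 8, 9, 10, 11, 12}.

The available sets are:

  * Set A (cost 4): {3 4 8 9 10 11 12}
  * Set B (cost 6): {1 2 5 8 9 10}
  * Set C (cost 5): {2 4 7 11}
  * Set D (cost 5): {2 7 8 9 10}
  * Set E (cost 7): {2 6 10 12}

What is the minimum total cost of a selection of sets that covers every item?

22

A, B, D, E together cover every item (A ∪ B ∪ D ∪ E = {1, 2, 3, 4, 5, 6, 7, 8, 9, 10, 11, 12}); total cost 4 + 6 + 5 + 7 = 22.
No covering selection has total cost below 22.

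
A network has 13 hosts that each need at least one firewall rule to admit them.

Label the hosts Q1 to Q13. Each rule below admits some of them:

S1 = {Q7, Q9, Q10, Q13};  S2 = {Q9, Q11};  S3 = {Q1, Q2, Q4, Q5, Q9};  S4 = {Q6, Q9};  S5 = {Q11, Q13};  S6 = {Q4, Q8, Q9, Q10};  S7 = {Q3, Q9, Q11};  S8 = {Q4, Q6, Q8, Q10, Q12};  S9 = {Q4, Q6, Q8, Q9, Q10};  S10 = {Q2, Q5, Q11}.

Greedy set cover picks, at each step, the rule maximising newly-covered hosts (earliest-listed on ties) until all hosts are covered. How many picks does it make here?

4

Greedy: pick S3 (covers 5 new) → pick S8 (covers 4 new) → pick S1 (covers 2 new) → pick S7 (covers 2 new). Total picks: 4.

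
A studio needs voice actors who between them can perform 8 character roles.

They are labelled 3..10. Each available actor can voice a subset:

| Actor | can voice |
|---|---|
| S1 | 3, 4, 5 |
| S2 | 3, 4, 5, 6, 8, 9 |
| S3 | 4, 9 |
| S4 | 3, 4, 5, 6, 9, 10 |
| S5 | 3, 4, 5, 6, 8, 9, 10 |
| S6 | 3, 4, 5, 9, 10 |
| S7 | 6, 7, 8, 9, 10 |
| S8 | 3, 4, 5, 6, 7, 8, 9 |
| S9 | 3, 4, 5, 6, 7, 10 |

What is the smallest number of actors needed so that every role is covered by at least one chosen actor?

Take {S6, S7}. Their union is {3, 4, 5, 6, 7, 8, 9, 10}, which is all 8 roles.
No single actor has all 8 roles (the largest, S5, has 7), so 2 is optimal.

2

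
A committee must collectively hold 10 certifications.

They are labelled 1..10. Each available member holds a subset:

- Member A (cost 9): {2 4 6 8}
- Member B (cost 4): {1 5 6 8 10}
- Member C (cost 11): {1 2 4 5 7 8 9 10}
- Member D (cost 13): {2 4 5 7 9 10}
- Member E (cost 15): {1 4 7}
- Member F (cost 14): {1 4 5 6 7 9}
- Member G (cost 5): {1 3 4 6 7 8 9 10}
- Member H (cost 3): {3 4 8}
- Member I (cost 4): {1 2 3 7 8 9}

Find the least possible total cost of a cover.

B, H, I together cover every certification (B ∪ H ∪ I = {1, 2, 3, 4, 5, 6, 7, 8, 9, 10}); total cost 4 + 3 + 4 = 11.
The greedy pick G, B, I costs 13; no covering selection beats 11.

11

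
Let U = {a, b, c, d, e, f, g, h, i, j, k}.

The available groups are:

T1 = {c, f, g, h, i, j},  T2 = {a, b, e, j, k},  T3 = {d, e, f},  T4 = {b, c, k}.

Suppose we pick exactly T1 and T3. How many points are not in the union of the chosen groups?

3

Union of T1, T3 = {c, d, e, f, g, h, i, j}.
Not covered: a, b, k — 3 points.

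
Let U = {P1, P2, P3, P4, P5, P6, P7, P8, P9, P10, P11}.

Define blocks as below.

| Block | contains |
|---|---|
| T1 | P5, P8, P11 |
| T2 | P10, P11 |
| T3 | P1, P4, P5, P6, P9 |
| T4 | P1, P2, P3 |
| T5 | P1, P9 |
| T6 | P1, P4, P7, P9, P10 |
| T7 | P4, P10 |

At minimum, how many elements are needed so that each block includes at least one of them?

3

The 3 elements {P1, P5, P10} hit every block.
The blocks T1, T4, T7 are pairwise disjoint, so any hitting set needs a separate element for each — at least 3. Hence 3 is optimal.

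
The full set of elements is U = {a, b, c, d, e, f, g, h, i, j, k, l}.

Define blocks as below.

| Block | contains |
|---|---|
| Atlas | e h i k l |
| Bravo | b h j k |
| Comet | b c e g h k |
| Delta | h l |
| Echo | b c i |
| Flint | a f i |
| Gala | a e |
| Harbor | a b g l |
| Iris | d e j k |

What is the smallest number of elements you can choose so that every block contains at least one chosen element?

Take T = {a, b, j, l}. Each listed block contains at least one of these, so T is a hitting set of size 4.
No choice of 3 elements meets every block, so 4 is the minimum.

4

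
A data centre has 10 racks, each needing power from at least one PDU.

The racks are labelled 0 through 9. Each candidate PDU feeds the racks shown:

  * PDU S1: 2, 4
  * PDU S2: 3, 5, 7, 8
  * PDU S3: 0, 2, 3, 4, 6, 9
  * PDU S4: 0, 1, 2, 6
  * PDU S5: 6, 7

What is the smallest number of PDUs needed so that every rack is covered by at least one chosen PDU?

3

S2 and S3 and S4 together: S2 ∪ S3 ∪ S4 = {0, 1, 2, 3, 4, 5, 6, 7, 8, 9} — every rack is covered.
Only S4 contains 1, so S4 is forced; the remaining 6 racks need at least 2 more PDUs (each remaining PDU adds at most 4) — so at least 3 PDUs are needed, and 3 is optimal.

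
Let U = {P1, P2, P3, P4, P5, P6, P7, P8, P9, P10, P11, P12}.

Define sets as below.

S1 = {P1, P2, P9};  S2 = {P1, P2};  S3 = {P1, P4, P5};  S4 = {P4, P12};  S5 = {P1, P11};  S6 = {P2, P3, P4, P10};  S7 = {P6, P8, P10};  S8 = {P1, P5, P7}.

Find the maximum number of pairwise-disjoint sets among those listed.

S1, S4, S7 are pairwise disjoint (S1={P1,P2,P9}; S4={P4,P12}; S7={P6,P8,P10}).
Every remaining set overlaps one of these, and no 4 of the listed sets are pairwise disjoint, so 3 is the maximum.

3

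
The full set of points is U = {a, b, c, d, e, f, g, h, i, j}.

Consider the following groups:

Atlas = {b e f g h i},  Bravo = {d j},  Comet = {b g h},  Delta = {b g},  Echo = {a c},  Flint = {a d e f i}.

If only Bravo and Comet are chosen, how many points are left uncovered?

5

Union of Bravo, Comet = {b, d, g, h, j}.
Not covered: a, c, e, f, i — 5 points.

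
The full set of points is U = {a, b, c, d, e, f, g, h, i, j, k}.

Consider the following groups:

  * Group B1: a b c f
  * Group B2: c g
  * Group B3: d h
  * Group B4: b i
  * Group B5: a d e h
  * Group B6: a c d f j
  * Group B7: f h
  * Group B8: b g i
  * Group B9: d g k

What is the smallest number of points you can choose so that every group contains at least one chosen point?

T = {c, d, f, i} meets every group (each contains at least one member of T), and |T| = 4.
No choice of 3 points meets every group, so 4 is the minimum.

4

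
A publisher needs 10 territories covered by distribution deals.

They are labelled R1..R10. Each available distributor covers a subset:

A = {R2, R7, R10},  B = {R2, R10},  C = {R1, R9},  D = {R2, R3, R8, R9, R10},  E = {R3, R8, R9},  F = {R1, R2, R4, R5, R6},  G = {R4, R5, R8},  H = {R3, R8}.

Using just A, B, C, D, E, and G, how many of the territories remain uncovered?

Union of A, B, C, D, E, G = {R1, R2, R3, R4, R5, R7, R8, R9, R10}.
Not covered: R6 — 1 territory.

1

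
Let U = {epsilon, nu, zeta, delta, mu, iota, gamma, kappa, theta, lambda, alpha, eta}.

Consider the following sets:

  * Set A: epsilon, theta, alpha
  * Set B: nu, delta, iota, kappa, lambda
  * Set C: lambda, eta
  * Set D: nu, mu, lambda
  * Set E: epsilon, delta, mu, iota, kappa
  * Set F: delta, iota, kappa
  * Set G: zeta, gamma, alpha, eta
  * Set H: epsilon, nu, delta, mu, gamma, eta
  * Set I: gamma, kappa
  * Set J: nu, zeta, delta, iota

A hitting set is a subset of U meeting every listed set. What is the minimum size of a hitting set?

Take T = {epsilon, delta, gamma, lambda}. Each listed set contains at least one of these, so T is a hitting set of size 4.
The sets A, C, I, J are pairwise disjoint, so any hitting set needs a separate element for each — at least 4. Hence 4 is optimal.

4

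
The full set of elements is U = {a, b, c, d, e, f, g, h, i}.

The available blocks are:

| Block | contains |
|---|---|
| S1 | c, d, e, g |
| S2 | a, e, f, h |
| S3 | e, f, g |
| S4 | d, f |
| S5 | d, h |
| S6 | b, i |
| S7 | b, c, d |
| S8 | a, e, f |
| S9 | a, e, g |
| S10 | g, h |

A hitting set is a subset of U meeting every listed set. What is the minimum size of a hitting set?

Take T = {b, d, e, h}. Each listed block contains at least one of these, so T is a hitting set of size 4.
No choice of 3 elements meets every block, so 4 is the minimum.

4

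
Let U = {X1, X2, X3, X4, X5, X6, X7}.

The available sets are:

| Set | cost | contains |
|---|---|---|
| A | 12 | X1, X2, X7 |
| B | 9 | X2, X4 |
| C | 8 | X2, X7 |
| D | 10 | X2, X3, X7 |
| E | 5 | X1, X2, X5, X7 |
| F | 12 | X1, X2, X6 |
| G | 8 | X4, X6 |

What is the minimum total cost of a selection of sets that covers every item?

D, E, G together cover every item (D ∪ E ∪ G = {X1, X2, X3, X4, X5, X6, X7}); total cost 10 + 5 + 8 = 23.
No covering selection has total cost below 23.

23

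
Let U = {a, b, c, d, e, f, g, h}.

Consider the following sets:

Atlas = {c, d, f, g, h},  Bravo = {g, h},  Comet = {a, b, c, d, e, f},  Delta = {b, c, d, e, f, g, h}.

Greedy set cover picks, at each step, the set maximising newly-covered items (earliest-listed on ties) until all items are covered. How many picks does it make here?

2

Greedy: pick Delta (covers 7 new) → pick Comet (covers 1 new). Total picks: 2.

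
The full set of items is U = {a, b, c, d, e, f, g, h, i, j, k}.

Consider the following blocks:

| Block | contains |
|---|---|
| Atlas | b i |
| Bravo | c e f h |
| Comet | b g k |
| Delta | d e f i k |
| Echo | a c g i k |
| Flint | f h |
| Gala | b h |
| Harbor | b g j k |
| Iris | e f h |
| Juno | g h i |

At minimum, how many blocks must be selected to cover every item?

Bravo, Delta, Echo, and Harbor cover everything between them: the union {a, b, c, d, e, f, g, h, i, j, k} is all of U.
No 3 of the 10 blocks cover everything (all 120 combinations miss at least one item), so 4 is optimal.

4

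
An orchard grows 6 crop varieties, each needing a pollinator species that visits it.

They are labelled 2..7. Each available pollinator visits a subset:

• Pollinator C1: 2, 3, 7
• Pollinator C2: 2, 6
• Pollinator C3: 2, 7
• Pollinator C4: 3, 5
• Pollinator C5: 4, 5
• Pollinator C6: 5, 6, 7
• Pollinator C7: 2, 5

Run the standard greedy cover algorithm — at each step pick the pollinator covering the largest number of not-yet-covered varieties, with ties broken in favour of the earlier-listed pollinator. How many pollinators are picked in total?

3

Greedy: pick C1 (covers 3 new) → pick C5 (covers 2 new) → pick C2 (covers 1 new). Total picks: 3.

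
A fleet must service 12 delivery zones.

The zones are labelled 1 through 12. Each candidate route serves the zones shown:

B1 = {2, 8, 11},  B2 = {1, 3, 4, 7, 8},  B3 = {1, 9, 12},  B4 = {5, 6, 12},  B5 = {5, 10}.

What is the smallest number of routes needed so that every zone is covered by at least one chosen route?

5

Take {B1, B2, B3, B4, B5}. Their union is {1, 2, 3, 4, 5, 6, 7, 8, 9, 10, 11, 12}, which is all 12 zones.
No 4 of the 5 routes cover everything (all 5 combinations miss at least one zone), so 5 is optimal.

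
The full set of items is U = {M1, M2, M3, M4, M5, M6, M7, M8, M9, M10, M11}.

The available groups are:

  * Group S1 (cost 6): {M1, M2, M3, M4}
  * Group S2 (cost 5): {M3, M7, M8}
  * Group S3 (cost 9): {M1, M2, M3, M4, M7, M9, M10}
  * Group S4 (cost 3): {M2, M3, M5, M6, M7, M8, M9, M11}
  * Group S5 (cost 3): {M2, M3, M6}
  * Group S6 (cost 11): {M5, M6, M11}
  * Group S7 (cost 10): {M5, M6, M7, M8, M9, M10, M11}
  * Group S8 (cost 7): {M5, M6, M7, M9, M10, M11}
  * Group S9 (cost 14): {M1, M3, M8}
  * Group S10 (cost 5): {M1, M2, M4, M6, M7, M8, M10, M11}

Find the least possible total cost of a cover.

S4, S10 together cover every item (S4 ∪ S10 = {M1, M2, M3, M4, M5, M6, M7, M8, M9, M10, M11}); total cost 3 + 5 = 8.
No covering selection has total cost below 8.

8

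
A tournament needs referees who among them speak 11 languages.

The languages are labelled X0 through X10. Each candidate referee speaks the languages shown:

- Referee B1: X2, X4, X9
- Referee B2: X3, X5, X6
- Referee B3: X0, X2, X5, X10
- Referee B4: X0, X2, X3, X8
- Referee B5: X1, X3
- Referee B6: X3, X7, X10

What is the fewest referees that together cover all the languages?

Take {B1, B2, B4, B5, B6}. Their union is {X0, X1, X2, X3, X4, X5, X6, X7, X8, X9, X10}, which is all 11 languages.
Only B4 contains X8, so B4 is forced; the remaining 7 languages need at least 4 more referees (each remaining referee adds at most 2) — so at least 5 referees are needed, and 5 is optimal.

5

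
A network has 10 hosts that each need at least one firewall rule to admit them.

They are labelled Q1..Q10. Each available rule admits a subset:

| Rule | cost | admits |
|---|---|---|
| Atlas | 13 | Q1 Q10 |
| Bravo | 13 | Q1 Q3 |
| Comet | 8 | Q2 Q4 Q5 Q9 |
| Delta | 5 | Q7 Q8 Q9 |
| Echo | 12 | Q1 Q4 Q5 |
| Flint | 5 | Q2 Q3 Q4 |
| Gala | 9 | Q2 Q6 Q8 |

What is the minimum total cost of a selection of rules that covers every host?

40

Atlas, Comet, Delta, Flint, Gala together cover every host (Atlas ∪ Comet ∪ Delta ∪ Flint ∪ Gala = {Q1, Q2, Q3, Q4, Q5, Q6, Q7, Q8, Q9, Q10}); total cost 13 + 8 + 5 + 5 + 9 = 40.
The greedy pick Delta, Flint, Echo, Gala, Atlas costs 44; no covering selection beats 40.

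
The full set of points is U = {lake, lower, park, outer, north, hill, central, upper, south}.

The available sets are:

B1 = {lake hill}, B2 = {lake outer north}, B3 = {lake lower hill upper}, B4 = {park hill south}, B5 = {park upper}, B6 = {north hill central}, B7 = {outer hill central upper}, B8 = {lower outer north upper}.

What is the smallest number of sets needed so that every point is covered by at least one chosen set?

4

B1 and B4 and B6 and B8 together: B1 ∪ B4 ∪ B6 ∪ B8 = {lake, lower, park, outer, north, hill, central, upper, south} — every point is covered.
No 3 of the 8 sets cover everything (all 56 combinations miss at least one point), so 4 is optimal.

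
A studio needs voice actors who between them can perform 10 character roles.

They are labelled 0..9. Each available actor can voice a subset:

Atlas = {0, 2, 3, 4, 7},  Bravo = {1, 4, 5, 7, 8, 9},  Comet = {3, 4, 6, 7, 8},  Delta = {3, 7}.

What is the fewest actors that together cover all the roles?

3

Take {Atlas, Bravo, Comet}. Their union is {0, 1, 2, 3, 4, 5, 6, 7, 8, 9}, which is all 10 roles.
Only Atlas contains 0, so Atlas is forced; the remaining 5 roles need at least 2 more actors (each remaining actor adds at most 4) — so at least 3 actors are needed, and 3 is optimal.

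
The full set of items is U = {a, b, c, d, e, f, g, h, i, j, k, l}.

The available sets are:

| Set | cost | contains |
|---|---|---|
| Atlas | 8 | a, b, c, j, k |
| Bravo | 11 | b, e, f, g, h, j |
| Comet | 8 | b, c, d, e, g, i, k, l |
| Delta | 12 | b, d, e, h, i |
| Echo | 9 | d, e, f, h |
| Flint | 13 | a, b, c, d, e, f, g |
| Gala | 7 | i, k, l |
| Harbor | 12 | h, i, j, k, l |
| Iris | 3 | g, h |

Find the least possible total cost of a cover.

Atlas, Comet, Echo together cover every item (Atlas ∪ Comet ∪ Echo = {a, b, c, d, e, f, g, h, i, j, k, l}); total cost 8 + 8 + 9 = 25.
The greedy pick Comet, Iris, Atlas, Echo costs 28; no covering selection beats 25.

25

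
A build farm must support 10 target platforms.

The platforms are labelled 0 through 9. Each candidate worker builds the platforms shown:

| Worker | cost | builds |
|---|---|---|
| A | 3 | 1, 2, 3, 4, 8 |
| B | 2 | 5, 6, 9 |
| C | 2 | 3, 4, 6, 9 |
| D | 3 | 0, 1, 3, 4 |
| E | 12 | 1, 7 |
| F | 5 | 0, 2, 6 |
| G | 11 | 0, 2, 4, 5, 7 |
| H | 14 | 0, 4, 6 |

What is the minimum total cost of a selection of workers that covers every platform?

A, C, G together cover every platform (A ∪ C ∪ G = {0, 1, 2, 3, 4, 5, 6, 7, 8, 9}); total cost 3 + 2 + 11 = 16.
The greedy pick C, A, B, D, G costs 21; no covering selection beats 16.

16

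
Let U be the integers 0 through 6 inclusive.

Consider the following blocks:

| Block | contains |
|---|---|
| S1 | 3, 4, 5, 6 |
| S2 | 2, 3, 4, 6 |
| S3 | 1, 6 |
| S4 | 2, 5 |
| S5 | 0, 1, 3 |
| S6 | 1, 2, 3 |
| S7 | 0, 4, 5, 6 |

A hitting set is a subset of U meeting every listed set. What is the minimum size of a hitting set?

The 3 elements {1, 3, 5} hit every block.
No choice of 2 elements meets every block, so 3 is the minimum.

3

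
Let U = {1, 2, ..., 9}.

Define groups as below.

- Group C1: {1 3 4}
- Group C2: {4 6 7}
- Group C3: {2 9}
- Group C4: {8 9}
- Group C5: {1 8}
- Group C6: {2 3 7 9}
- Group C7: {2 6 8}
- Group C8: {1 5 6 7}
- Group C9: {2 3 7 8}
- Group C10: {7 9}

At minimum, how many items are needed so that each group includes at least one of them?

4

H = {4, 5, 8, 9} meets every group (each contains at least one member of H), and |H| = 4.
No choice of 3 items meets every group, so 4 is the minimum.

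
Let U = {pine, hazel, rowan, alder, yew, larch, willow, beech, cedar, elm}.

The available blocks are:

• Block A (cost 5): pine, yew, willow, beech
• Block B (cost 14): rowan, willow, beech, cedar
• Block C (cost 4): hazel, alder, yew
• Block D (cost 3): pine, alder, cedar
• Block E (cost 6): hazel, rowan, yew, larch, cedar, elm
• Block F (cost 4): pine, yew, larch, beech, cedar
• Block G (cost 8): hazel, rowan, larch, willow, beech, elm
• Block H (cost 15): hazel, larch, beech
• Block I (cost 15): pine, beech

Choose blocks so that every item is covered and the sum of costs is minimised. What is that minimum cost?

14

A, D, E together cover every item (A ∪ D ∪ E = {pine, hazel, rowan, alder, yew, larch, willow, beech, cedar, elm}); total cost 5 + 3 + 6 = 14.
The greedy pick F, C, G costs 16; no covering selection beats 14.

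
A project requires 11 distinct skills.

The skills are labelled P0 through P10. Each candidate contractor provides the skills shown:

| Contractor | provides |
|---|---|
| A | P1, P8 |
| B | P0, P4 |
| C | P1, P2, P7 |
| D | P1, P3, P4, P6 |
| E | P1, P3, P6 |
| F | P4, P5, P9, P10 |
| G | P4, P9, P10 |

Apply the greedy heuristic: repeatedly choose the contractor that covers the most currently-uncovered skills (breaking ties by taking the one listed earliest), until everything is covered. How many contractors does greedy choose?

5

Greedy: pick D (covers 4 new) → pick F (covers 3 new) → pick C (covers 2 new) → pick A (covers 1 new) → pick B (covers 1 new). Total picks: 5.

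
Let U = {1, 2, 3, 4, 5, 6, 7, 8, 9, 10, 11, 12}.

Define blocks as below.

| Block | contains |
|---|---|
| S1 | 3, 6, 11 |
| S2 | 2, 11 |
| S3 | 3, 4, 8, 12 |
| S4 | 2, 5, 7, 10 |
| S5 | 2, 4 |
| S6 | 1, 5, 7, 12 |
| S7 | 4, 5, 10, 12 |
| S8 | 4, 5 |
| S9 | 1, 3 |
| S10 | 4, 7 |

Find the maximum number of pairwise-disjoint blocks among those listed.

3

S1, S5, S6 are pairwise disjoint (S1={3,6,11}; S5={2,4}; S6={1,5,7,12}).
Every remaining block overlaps one of these, and no 4 of the listed blocks are pairwise disjoint, so 3 is the maximum.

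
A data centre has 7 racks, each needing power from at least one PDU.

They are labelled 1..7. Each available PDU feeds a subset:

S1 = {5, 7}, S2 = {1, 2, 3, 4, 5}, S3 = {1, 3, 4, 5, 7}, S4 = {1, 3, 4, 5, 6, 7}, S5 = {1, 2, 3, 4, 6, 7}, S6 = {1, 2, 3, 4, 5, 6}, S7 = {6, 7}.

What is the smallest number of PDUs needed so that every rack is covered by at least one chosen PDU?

2

S3 and S6 together: S3 ∪ S6 = {1, 2, 3, 4, 5, 6, 7} — every rack is covered.
No single PDU has all 7 racks (the largest, S4, has 6), so 2 is optimal.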